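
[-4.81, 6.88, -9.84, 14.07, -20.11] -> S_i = -4.81*(-1.43)^i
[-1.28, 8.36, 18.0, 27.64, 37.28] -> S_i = -1.28 + 9.64*i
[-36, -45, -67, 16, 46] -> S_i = Random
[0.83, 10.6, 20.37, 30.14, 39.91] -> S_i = 0.83 + 9.77*i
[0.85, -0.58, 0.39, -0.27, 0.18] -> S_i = 0.85*(-0.68)^i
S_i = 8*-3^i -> [8, -24, 72, -216, 648]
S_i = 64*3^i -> [64, 192, 576, 1728, 5184]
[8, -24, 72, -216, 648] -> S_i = 8*-3^i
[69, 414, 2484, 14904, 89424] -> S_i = 69*6^i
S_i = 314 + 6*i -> [314, 320, 326, 332, 338]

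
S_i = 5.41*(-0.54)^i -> [5.41, -2.92, 1.58, -0.85, 0.46]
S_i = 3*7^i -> [3, 21, 147, 1029, 7203]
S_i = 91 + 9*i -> [91, 100, 109, 118, 127]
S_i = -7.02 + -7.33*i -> [-7.02, -14.35, -21.68, -29.01, -36.34]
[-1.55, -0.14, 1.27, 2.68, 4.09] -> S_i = -1.55 + 1.41*i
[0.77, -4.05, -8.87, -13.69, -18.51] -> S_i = 0.77 + -4.82*i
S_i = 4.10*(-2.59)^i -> [4.1, -10.62, 27.5, -71.23, 184.49]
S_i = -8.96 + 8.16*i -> [-8.96, -0.8, 7.36, 15.52, 23.68]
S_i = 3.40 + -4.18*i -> [3.4, -0.78, -4.96, -9.14, -13.32]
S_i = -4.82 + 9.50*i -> [-4.82, 4.68, 14.18, 23.68, 33.18]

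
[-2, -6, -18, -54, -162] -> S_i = -2*3^i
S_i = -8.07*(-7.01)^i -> [-8.07, 56.57, -396.56, 2779.89, -19487.03]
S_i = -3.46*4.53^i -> [-3.46, -15.67, -71.0, -321.64, -1457.03]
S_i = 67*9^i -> [67, 603, 5427, 48843, 439587]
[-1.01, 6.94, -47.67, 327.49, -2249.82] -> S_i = -1.01*(-6.87)^i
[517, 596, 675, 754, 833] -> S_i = 517 + 79*i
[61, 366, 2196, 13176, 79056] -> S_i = 61*6^i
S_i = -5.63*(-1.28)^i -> [-5.63, 7.21, -9.22, 11.81, -15.11]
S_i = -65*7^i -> [-65, -455, -3185, -22295, -156065]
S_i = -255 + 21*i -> [-255, -234, -213, -192, -171]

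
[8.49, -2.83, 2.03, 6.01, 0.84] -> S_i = Random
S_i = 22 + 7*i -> [22, 29, 36, 43, 50]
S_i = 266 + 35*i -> [266, 301, 336, 371, 406]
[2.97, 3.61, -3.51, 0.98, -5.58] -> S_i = Random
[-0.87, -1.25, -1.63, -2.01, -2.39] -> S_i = -0.87 + -0.38*i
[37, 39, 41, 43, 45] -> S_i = 37 + 2*i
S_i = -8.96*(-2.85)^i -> [-8.96, 25.54, -72.78, 207.42, -591.14]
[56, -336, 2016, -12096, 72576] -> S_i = 56*-6^i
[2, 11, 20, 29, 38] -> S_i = 2 + 9*i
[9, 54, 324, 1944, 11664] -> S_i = 9*6^i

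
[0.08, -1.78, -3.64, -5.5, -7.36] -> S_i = 0.08 + -1.86*i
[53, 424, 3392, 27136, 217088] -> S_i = 53*8^i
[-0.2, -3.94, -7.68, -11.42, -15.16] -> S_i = -0.20 + -3.74*i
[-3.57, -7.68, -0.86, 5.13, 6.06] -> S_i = Random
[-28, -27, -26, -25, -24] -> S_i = -28 + 1*i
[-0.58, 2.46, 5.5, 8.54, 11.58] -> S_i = -0.58 + 3.04*i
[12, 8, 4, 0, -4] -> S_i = 12 + -4*i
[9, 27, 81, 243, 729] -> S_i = 9*3^i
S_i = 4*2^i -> [4, 8, 16, 32, 64]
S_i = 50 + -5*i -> [50, 45, 40, 35, 30]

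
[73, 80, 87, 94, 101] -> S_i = 73 + 7*i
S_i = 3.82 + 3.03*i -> [3.82, 6.85, 9.88, 12.91, 15.94]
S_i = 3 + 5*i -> [3, 8, 13, 18, 23]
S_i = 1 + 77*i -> [1, 78, 155, 232, 309]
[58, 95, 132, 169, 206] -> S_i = 58 + 37*i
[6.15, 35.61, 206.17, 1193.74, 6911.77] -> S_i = 6.15*5.79^i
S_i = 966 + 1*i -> [966, 967, 968, 969, 970]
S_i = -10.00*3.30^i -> [-10.0, -33.0, -108.9, -359.37, -1185.92]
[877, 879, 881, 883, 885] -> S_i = 877 + 2*i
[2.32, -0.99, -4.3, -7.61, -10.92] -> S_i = 2.32 + -3.31*i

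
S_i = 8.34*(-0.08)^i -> [8.34, -0.67, 0.05, -0.0, 0.0]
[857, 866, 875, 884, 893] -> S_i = 857 + 9*i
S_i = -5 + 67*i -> [-5, 62, 129, 196, 263]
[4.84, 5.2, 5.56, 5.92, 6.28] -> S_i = 4.84 + 0.36*i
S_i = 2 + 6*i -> [2, 8, 14, 20, 26]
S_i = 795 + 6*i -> [795, 801, 807, 813, 819]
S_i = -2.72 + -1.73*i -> [-2.72, -4.45, -6.18, -7.91, -9.64]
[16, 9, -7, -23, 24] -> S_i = Random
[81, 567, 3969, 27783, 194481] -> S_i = 81*7^i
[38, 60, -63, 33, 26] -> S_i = Random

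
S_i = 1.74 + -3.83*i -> [1.74, -2.09, -5.92, -9.75, -13.58]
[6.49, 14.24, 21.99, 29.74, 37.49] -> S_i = 6.49 + 7.75*i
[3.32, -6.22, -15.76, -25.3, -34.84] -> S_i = 3.32 + -9.54*i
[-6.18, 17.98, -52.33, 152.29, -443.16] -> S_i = -6.18*(-2.91)^i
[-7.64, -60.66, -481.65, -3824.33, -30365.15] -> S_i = -7.64*7.94^i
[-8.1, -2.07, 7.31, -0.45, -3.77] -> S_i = Random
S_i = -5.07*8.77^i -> [-5.07, -44.46, -389.95, -3419.85, -29992.06]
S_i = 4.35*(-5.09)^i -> [4.35, -22.14, 112.7, -573.64, 2919.85]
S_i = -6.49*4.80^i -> [-6.49, -31.15, -149.53, -717.74, -3445.16]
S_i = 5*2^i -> [5, 10, 20, 40, 80]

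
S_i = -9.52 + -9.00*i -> [-9.52, -18.52, -27.52, -36.52, -45.52]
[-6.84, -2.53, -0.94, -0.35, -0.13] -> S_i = -6.84*0.37^i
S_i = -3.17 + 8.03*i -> [-3.17, 4.86, 12.89, 20.92, 28.95]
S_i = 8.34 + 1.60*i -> [8.34, 9.94, 11.54, 13.14, 14.74]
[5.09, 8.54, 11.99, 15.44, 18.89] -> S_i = 5.09 + 3.45*i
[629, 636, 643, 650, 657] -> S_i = 629 + 7*i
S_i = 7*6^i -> [7, 42, 252, 1512, 9072]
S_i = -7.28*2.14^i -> [-7.28, -15.58, -33.34, -71.35, -152.68]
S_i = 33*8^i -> [33, 264, 2112, 16896, 135168]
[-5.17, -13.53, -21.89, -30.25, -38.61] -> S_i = -5.17 + -8.36*i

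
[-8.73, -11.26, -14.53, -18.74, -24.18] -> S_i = -8.73*1.29^i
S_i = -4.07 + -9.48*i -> [-4.07, -13.55, -23.03, -32.51, -41.99]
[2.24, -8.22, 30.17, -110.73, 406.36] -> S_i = 2.24*(-3.67)^i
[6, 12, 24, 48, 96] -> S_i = 6*2^i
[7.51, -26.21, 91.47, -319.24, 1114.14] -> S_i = 7.51*(-3.49)^i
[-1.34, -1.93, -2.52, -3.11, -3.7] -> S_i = -1.34 + -0.59*i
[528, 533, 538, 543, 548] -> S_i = 528 + 5*i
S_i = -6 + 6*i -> [-6, 0, 6, 12, 18]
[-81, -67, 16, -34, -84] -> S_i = Random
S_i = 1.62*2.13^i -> [1.62, 3.45, 7.35, 15.66, 33.35]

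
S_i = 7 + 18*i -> [7, 25, 43, 61, 79]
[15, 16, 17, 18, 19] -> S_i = 15 + 1*i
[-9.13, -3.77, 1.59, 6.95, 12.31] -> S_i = -9.13 + 5.36*i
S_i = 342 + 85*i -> [342, 427, 512, 597, 682]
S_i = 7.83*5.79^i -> [7.83, 45.34, 262.49, 1519.84, 8799.87]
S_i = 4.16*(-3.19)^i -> [4.16, -13.27, 42.33, -135.04, 430.78]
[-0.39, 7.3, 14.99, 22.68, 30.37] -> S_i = -0.39 + 7.69*i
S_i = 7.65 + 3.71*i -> [7.65, 11.36, 15.07, 18.78, 22.49]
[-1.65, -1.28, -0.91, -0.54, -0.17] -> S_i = -1.65 + 0.37*i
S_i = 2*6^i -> [2, 12, 72, 432, 2592]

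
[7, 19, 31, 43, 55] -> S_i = 7 + 12*i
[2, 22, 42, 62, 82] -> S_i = 2 + 20*i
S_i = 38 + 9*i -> [38, 47, 56, 65, 74]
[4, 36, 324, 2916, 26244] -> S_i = 4*9^i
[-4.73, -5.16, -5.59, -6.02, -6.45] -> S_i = -4.73 + -0.43*i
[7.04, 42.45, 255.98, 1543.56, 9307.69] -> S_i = 7.04*6.03^i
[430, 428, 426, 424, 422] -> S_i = 430 + -2*i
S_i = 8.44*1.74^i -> [8.44, 14.69, 25.55, 44.46, 77.36]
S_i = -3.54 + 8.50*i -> [-3.54, 4.96, 13.46, 21.96, 30.46]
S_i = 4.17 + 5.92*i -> [4.17, 10.09, 16.01, 21.93, 27.85]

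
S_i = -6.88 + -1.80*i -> [-6.88, -8.68, -10.48, -12.28, -14.08]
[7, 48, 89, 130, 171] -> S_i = 7 + 41*i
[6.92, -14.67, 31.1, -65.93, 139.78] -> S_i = 6.92*(-2.12)^i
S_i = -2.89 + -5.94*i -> [-2.89, -8.83, -14.77, -20.71, -26.65]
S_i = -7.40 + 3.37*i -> [-7.4, -4.03, -0.66, 2.71, 6.08]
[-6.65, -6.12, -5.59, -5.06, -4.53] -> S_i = -6.65 + 0.53*i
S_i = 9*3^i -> [9, 27, 81, 243, 729]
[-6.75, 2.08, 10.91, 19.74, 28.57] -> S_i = -6.75 + 8.83*i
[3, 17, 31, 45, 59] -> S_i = 3 + 14*i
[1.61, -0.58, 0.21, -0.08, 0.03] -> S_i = 1.61*(-0.36)^i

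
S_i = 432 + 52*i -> [432, 484, 536, 588, 640]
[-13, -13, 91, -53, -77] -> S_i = Random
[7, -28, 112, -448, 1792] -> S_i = 7*-4^i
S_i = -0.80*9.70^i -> [-0.8, -7.76, -75.27, -730.14, -7082.34]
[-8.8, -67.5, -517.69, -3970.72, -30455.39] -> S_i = -8.80*7.67^i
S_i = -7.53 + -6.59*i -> [-7.53, -14.12, -20.71, -27.3, -33.89]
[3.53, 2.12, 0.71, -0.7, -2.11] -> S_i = 3.53 + -1.41*i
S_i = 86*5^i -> [86, 430, 2150, 10750, 53750]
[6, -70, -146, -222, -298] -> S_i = 6 + -76*i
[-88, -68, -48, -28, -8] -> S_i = -88 + 20*i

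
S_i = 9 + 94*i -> [9, 103, 197, 291, 385]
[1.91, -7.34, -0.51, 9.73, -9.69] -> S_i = Random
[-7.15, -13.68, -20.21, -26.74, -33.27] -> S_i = -7.15 + -6.53*i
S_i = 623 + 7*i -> [623, 630, 637, 644, 651]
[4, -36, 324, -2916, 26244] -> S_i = 4*-9^i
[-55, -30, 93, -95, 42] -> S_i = Random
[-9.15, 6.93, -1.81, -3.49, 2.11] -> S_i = Random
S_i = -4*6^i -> [-4, -24, -144, -864, -5184]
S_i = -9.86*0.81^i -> [-9.86, -7.99, -6.47, -5.24, -4.24]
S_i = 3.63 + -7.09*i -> [3.63, -3.46, -10.55, -17.64, -24.73]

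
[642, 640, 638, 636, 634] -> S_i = 642 + -2*i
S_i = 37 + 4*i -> [37, 41, 45, 49, 53]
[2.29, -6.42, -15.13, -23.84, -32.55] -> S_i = 2.29 + -8.71*i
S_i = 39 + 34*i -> [39, 73, 107, 141, 175]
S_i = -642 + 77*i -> [-642, -565, -488, -411, -334]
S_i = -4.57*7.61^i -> [-4.57, -34.78, -264.66, -2014.05, -15326.92]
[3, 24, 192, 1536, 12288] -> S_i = 3*8^i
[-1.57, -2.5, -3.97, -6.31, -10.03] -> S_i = -1.57*1.59^i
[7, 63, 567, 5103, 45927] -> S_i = 7*9^i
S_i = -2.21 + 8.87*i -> [-2.21, 6.66, 15.53, 24.4, 33.27]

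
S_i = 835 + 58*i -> [835, 893, 951, 1009, 1067]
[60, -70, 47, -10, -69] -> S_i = Random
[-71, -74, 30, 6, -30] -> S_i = Random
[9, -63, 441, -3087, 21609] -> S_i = 9*-7^i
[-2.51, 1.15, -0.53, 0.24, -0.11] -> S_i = -2.51*(-0.46)^i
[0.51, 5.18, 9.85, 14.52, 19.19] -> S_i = 0.51 + 4.67*i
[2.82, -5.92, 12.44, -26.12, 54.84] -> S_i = 2.82*(-2.10)^i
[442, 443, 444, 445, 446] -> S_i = 442 + 1*i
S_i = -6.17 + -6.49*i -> [-6.17, -12.66, -19.15, -25.64, -32.13]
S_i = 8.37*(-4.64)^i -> [8.37, -38.84, 180.2, -836.14, 3879.69]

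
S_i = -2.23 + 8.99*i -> [-2.23, 6.76, 15.75, 24.74, 33.73]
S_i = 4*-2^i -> [4, -8, 16, -32, 64]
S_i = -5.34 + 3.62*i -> [-5.34, -1.72, 1.9, 5.52, 9.14]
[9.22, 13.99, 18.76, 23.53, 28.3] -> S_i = 9.22 + 4.77*i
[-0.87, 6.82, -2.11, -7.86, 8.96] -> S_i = Random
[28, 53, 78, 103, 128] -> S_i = 28 + 25*i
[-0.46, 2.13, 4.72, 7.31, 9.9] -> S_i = -0.46 + 2.59*i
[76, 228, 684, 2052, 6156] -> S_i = 76*3^i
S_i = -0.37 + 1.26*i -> [-0.37, 0.89, 2.15, 3.41, 4.67]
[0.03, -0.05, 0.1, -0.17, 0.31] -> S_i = 0.03*(-1.80)^i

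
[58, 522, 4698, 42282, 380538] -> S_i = 58*9^i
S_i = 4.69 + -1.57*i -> [4.69, 3.12, 1.55, -0.02, -1.59]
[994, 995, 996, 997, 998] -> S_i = 994 + 1*i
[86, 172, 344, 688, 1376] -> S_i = 86*2^i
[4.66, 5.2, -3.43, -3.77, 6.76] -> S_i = Random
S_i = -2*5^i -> [-2, -10, -50, -250, -1250]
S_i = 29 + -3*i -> [29, 26, 23, 20, 17]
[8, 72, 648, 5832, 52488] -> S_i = 8*9^i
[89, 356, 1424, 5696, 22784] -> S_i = 89*4^i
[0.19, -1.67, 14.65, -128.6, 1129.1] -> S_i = 0.19*(-8.78)^i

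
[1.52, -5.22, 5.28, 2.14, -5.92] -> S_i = Random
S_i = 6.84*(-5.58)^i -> [6.84, -38.17, 212.97, -1188.39, 6631.21]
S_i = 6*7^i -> [6, 42, 294, 2058, 14406]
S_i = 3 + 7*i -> [3, 10, 17, 24, 31]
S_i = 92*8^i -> [92, 736, 5888, 47104, 376832]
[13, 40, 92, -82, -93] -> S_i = Random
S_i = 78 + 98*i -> [78, 176, 274, 372, 470]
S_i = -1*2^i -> [-1, -2, -4, -8, -16]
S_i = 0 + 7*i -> [0, 7, 14, 21, 28]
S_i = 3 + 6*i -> [3, 9, 15, 21, 27]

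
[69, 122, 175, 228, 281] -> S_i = 69 + 53*i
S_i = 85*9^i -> [85, 765, 6885, 61965, 557685]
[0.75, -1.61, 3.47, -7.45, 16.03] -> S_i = 0.75*(-2.15)^i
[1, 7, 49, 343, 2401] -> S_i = 1*7^i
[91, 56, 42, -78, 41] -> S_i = Random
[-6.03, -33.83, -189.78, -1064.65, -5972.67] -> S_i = -6.03*5.61^i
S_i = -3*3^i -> [-3, -9, -27, -81, -243]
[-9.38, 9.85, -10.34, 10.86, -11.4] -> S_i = -9.38*(-1.05)^i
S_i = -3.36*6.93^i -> [-3.36, -23.28, -161.36, -1118.25, -7749.47]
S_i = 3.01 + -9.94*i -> [3.01, -6.93, -16.87, -26.81, -36.75]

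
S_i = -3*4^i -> [-3, -12, -48, -192, -768]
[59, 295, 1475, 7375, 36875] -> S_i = 59*5^i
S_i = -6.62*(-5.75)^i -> [-6.62, 38.06, -218.87, 1258.52, -7236.51]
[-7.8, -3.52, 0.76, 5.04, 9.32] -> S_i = -7.80 + 4.28*i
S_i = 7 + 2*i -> [7, 9, 11, 13, 15]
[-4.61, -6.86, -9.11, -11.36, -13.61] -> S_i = -4.61 + -2.25*i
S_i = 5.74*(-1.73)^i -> [5.74, -9.93, 17.18, -29.72, 51.42]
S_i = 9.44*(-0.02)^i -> [9.44, -0.19, 0.0, -0.0, 0.0]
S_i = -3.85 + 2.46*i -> [-3.85, -1.39, 1.07, 3.53, 5.99]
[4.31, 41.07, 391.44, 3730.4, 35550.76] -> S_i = 4.31*9.53^i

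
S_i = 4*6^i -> [4, 24, 144, 864, 5184]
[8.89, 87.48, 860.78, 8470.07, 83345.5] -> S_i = 8.89*9.84^i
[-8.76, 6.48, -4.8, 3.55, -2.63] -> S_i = -8.76*(-0.74)^i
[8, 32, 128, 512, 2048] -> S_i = 8*4^i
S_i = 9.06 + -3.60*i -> [9.06, 5.46, 1.86, -1.74, -5.34]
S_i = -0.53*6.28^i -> [-0.53, -3.33, -20.9, -131.27, -824.36]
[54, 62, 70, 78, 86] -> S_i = 54 + 8*i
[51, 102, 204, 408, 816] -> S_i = 51*2^i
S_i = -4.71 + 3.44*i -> [-4.71, -1.27, 2.17, 5.61, 9.05]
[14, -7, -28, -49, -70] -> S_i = 14 + -21*i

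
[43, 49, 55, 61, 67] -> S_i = 43 + 6*i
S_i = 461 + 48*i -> [461, 509, 557, 605, 653]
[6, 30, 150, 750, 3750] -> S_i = 6*5^i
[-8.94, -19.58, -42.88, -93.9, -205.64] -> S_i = -8.94*2.19^i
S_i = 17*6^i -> [17, 102, 612, 3672, 22032]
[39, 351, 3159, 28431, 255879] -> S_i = 39*9^i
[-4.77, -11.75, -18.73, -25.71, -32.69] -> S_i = -4.77 + -6.98*i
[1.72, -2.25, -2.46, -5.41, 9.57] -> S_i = Random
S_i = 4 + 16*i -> [4, 20, 36, 52, 68]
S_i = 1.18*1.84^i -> [1.18, 2.17, 4.0, 7.35, 13.53]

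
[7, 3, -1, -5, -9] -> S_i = 7 + -4*i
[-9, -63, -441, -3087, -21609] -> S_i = -9*7^i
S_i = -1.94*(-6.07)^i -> [-1.94, 11.78, -71.48, 433.88, -2633.64]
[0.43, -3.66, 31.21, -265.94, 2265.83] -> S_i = 0.43*(-8.52)^i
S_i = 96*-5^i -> [96, -480, 2400, -12000, 60000]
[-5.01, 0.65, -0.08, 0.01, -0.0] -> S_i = -5.01*(-0.13)^i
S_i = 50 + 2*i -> [50, 52, 54, 56, 58]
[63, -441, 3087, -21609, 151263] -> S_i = 63*-7^i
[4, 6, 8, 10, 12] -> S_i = 4 + 2*i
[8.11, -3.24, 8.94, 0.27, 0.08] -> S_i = Random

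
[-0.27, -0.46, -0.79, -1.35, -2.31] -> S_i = -0.27*1.71^i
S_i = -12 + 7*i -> [-12, -5, 2, 9, 16]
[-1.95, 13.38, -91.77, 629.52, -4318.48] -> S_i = -1.95*(-6.86)^i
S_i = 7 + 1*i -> [7, 8, 9, 10, 11]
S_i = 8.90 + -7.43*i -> [8.9, 1.47, -5.96, -13.39, -20.82]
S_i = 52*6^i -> [52, 312, 1872, 11232, 67392]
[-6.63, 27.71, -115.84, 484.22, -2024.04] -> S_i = -6.63*(-4.18)^i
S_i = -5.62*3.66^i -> [-5.62, -20.57, -75.28, -275.54, -1008.46]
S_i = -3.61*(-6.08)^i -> [-3.61, 21.95, -133.45, 811.37, -4933.12]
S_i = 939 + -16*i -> [939, 923, 907, 891, 875]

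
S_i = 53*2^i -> [53, 106, 212, 424, 848]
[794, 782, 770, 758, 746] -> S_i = 794 + -12*i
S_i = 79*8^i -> [79, 632, 5056, 40448, 323584]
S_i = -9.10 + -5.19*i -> [-9.1, -14.29, -19.48, -24.67, -29.86]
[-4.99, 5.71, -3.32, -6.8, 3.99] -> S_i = Random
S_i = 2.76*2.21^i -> [2.76, 6.1, 13.48, 29.79, 65.84]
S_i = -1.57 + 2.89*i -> [-1.57, 1.32, 4.21, 7.1, 9.99]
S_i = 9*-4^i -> [9, -36, 144, -576, 2304]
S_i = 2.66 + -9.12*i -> [2.66, -6.46, -15.58, -24.7, -33.82]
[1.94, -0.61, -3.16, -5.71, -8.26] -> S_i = 1.94 + -2.55*i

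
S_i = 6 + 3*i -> [6, 9, 12, 15, 18]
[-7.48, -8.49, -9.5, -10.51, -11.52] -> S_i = -7.48 + -1.01*i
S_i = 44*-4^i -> [44, -176, 704, -2816, 11264]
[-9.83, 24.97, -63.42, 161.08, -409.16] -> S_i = -9.83*(-2.54)^i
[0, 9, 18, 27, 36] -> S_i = 0 + 9*i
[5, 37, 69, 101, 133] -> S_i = 5 + 32*i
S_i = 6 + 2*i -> [6, 8, 10, 12, 14]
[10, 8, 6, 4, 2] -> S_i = 10 + -2*i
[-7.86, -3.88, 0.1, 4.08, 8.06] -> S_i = -7.86 + 3.98*i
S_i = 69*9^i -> [69, 621, 5589, 50301, 452709]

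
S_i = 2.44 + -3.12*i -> [2.44, -0.68, -3.8, -6.92, -10.04]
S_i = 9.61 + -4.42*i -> [9.61, 5.19, 0.77, -3.65, -8.07]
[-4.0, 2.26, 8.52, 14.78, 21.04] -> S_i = -4.00 + 6.26*i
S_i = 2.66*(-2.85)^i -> [2.66, -7.58, 21.61, -61.58, 175.49]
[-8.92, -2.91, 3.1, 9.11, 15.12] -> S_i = -8.92 + 6.01*i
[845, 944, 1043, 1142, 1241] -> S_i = 845 + 99*i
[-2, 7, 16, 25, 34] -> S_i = -2 + 9*i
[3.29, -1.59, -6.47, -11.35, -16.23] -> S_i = 3.29 + -4.88*i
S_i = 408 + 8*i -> [408, 416, 424, 432, 440]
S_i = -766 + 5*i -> [-766, -761, -756, -751, -746]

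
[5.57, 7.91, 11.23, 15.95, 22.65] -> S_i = 5.57*1.42^i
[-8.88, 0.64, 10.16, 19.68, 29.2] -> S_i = -8.88 + 9.52*i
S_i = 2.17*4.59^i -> [2.17, 9.96, 45.72, 209.84, 963.19]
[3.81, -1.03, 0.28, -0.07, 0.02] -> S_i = 3.81*(-0.27)^i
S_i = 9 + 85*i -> [9, 94, 179, 264, 349]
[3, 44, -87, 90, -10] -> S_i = Random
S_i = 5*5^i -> [5, 25, 125, 625, 3125]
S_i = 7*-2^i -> [7, -14, 28, -56, 112]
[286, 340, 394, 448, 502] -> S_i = 286 + 54*i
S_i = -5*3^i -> [-5, -15, -45, -135, -405]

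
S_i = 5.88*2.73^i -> [5.88, 16.05, 43.82, 119.64, 326.61]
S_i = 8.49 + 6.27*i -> [8.49, 14.76, 21.03, 27.3, 33.57]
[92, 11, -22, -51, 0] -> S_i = Random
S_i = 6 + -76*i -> [6, -70, -146, -222, -298]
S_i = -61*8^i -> [-61, -488, -3904, -31232, -249856]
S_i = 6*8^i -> [6, 48, 384, 3072, 24576]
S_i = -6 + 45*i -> [-6, 39, 84, 129, 174]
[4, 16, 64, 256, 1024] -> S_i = 4*4^i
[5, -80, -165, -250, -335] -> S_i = 5 + -85*i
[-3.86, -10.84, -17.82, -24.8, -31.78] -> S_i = -3.86 + -6.98*i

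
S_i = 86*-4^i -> [86, -344, 1376, -5504, 22016]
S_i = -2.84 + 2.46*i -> [-2.84, -0.38, 2.08, 4.54, 7.0]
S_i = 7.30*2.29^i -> [7.3, 16.72, 38.28, 87.67, 200.75]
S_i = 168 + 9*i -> [168, 177, 186, 195, 204]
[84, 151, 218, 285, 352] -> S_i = 84 + 67*i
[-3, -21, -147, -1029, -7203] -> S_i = -3*7^i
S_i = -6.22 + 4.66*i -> [-6.22, -1.56, 3.1, 7.76, 12.42]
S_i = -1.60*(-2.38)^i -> [-1.6, 3.81, -9.06, 21.57, -51.34]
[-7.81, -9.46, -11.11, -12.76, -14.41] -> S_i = -7.81 + -1.65*i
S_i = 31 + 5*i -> [31, 36, 41, 46, 51]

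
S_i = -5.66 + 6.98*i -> [-5.66, 1.32, 8.3, 15.28, 22.26]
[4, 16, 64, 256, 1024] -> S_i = 4*4^i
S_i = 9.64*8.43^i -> [9.64, 81.27, 685.07, 5775.1, 48684.12]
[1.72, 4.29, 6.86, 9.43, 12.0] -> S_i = 1.72 + 2.57*i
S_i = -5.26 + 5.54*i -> [-5.26, 0.28, 5.82, 11.36, 16.9]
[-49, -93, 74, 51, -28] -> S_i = Random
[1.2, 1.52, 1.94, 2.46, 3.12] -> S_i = 1.20*1.27^i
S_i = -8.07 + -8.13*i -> [-8.07, -16.2, -24.33, -32.46, -40.59]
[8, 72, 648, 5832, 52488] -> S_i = 8*9^i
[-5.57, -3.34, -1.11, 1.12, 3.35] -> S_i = -5.57 + 2.23*i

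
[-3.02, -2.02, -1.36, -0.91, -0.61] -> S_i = -3.02*0.67^i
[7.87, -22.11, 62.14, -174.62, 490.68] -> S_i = 7.87*(-2.81)^i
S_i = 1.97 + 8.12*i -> [1.97, 10.09, 18.21, 26.33, 34.45]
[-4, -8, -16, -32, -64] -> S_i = -4*2^i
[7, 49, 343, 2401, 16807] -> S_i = 7*7^i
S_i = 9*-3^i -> [9, -27, 81, -243, 729]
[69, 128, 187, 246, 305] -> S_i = 69 + 59*i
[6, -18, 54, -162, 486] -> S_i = 6*-3^i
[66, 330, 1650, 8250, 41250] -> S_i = 66*5^i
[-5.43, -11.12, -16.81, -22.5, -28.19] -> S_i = -5.43 + -5.69*i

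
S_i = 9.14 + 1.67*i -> [9.14, 10.81, 12.48, 14.15, 15.82]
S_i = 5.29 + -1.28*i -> [5.29, 4.01, 2.73, 1.45, 0.17]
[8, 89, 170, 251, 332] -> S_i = 8 + 81*i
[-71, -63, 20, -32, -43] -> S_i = Random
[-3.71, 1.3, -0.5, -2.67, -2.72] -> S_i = Random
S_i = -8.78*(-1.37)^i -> [-8.78, 12.03, -16.48, 22.58, -30.93]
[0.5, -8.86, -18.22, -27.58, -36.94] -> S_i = 0.50 + -9.36*i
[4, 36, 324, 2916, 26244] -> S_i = 4*9^i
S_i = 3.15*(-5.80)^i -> [3.15, -18.27, 105.97, -614.6, 3564.7]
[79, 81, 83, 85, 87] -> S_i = 79 + 2*i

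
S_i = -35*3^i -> [-35, -105, -315, -945, -2835]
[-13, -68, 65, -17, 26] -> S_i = Random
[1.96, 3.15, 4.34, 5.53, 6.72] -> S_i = 1.96 + 1.19*i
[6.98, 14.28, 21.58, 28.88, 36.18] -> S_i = 6.98 + 7.30*i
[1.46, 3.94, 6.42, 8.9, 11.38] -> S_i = 1.46 + 2.48*i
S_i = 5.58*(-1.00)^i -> [5.58, -5.58, 5.58, -5.58, 5.58]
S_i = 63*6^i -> [63, 378, 2268, 13608, 81648]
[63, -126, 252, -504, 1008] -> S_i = 63*-2^i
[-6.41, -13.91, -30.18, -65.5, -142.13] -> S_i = -6.41*2.17^i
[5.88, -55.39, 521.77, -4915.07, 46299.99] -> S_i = 5.88*(-9.42)^i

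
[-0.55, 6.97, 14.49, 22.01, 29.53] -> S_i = -0.55 + 7.52*i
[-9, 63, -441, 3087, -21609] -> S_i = -9*-7^i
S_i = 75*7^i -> [75, 525, 3675, 25725, 180075]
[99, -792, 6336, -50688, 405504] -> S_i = 99*-8^i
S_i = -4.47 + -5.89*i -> [-4.47, -10.36, -16.25, -22.14, -28.03]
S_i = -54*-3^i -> [-54, 162, -486, 1458, -4374]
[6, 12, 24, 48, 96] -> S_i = 6*2^i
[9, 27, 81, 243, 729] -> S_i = 9*3^i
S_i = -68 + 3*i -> [-68, -65, -62, -59, -56]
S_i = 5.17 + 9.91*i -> [5.17, 15.08, 24.99, 34.9, 44.81]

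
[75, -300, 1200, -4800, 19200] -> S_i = 75*-4^i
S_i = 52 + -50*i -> [52, 2, -48, -98, -148]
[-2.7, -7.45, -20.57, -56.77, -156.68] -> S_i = -2.70*2.76^i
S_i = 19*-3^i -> [19, -57, 171, -513, 1539]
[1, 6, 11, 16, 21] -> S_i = 1 + 5*i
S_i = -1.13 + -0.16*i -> [-1.13, -1.29, -1.45, -1.61, -1.77]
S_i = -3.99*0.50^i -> [-3.99, -2.0, -1.0, -0.5, -0.25]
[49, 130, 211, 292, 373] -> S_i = 49 + 81*i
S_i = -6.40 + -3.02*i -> [-6.4, -9.42, -12.44, -15.46, -18.48]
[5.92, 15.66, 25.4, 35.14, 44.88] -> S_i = 5.92 + 9.74*i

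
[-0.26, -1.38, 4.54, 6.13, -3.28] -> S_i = Random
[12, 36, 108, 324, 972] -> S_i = 12*3^i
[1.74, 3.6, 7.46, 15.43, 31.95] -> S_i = 1.74*2.07^i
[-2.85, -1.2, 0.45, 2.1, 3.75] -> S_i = -2.85 + 1.65*i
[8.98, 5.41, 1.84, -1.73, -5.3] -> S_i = 8.98 + -3.57*i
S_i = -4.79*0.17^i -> [-4.79, -0.81, -0.14, -0.02, -0.0]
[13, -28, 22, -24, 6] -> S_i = Random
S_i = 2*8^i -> [2, 16, 128, 1024, 8192]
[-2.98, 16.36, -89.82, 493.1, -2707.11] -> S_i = -2.98*(-5.49)^i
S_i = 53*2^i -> [53, 106, 212, 424, 848]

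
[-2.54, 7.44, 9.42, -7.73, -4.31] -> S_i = Random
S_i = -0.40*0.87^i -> [-0.4, -0.35, -0.3, -0.26, -0.23]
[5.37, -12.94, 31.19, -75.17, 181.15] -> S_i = 5.37*(-2.41)^i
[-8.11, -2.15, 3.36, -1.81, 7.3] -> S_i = Random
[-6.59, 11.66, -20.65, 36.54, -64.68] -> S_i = -6.59*(-1.77)^i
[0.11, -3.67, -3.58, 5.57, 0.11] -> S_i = Random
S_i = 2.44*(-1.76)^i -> [2.44, -4.29, 7.56, -13.3, 23.41]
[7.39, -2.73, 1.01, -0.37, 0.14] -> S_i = 7.39*(-0.37)^i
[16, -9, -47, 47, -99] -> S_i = Random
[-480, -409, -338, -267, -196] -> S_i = -480 + 71*i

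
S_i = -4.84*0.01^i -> [-4.84, -0.05, -0.0, -0.0, -0.0]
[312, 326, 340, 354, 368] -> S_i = 312 + 14*i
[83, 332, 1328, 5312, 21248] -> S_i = 83*4^i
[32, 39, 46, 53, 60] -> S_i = 32 + 7*i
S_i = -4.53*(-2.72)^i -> [-4.53, 12.32, -33.51, 91.16, -247.96]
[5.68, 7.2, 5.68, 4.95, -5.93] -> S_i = Random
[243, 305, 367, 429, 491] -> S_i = 243 + 62*i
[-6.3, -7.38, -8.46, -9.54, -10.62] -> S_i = -6.30 + -1.08*i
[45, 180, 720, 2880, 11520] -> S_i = 45*4^i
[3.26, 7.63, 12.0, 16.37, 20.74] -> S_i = 3.26 + 4.37*i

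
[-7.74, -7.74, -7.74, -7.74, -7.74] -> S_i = -7.74*1.00^i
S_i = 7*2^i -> [7, 14, 28, 56, 112]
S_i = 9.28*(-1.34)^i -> [9.28, -12.44, 16.66, -22.33, 29.92]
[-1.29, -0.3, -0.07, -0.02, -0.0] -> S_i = -1.29*0.23^i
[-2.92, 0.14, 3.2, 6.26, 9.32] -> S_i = -2.92 + 3.06*i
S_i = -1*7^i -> [-1, -7, -49, -343, -2401]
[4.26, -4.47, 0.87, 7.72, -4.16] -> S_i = Random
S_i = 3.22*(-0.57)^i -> [3.22, -1.84, 1.05, -0.6, 0.34]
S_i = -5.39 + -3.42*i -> [-5.39, -8.81, -12.23, -15.65, -19.07]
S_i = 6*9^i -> [6, 54, 486, 4374, 39366]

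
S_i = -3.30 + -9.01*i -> [-3.3, -12.31, -21.32, -30.33, -39.34]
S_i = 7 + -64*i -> [7, -57, -121, -185, -249]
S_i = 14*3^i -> [14, 42, 126, 378, 1134]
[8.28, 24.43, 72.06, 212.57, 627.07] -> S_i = 8.28*2.95^i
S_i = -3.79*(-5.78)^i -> [-3.79, 21.91, -126.62, 731.85, -4230.1]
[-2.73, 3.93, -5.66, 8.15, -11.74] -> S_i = -2.73*(-1.44)^i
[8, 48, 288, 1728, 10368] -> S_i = 8*6^i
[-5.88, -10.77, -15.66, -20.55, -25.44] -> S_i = -5.88 + -4.89*i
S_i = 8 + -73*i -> [8, -65, -138, -211, -284]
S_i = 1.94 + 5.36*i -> [1.94, 7.3, 12.66, 18.02, 23.38]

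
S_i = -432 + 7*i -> [-432, -425, -418, -411, -404]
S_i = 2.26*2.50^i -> [2.26, 5.65, 14.12, 35.31, 88.28]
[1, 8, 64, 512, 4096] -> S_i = 1*8^i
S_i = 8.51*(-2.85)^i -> [8.51, -24.25, 69.12, -197.0, 561.45]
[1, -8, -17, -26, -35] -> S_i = 1 + -9*i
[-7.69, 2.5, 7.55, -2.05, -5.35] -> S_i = Random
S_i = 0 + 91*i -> [0, 91, 182, 273, 364]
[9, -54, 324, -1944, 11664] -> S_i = 9*-6^i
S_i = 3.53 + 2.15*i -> [3.53, 5.68, 7.83, 9.98, 12.13]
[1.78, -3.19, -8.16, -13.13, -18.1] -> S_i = 1.78 + -4.97*i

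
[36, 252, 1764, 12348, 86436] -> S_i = 36*7^i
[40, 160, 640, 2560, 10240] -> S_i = 40*4^i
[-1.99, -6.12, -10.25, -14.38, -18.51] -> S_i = -1.99 + -4.13*i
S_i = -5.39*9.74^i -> [-5.39, -52.5, -511.34, -4980.42, -48509.25]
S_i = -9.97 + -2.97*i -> [-9.97, -12.94, -15.91, -18.88, -21.85]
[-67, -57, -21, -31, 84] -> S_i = Random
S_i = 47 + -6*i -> [47, 41, 35, 29, 23]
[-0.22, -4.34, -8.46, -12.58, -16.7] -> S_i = -0.22 + -4.12*i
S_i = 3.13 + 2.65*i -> [3.13, 5.78, 8.43, 11.08, 13.73]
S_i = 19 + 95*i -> [19, 114, 209, 304, 399]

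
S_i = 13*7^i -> [13, 91, 637, 4459, 31213]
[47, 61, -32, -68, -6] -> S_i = Random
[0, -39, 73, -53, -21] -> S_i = Random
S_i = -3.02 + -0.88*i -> [-3.02, -3.9, -4.78, -5.66, -6.54]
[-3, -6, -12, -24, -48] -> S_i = -3*2^i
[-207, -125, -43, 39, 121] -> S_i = -207 + 82*i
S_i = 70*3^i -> [70, 210, 630, 1890, 5670]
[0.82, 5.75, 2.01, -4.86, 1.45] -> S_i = Random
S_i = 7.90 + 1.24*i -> [7.9, 9.14, 10.38, 11.62, 12.86]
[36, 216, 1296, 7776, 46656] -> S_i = 36*6^i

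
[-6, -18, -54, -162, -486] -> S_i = -6*3^i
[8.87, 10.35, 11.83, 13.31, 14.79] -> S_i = 8.87 + 1.48*i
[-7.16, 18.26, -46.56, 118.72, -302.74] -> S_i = -7.16*(-2.55)^i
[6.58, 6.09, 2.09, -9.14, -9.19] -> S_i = Random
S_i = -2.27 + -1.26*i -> [-2.27, -3.53, -4.79, -6.05, -7.31]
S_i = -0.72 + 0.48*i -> [-0.72, -0.24, 0.24, 0.72, 1.2]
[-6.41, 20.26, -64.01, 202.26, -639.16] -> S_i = -6.41*(-3.16)^i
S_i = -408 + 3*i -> [-408, -405, -402, -399, -396]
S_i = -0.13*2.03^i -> [-0.13, -0.26, -0.54, -1.09, -2.21]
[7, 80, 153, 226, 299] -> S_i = 7 + 73*i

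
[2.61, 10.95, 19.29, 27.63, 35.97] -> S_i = 2.61 + 8.34*i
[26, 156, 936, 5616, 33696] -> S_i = 26*6^i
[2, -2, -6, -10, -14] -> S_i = 2 + -4*i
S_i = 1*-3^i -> [1, -3, 9, -27, 81]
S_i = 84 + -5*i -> [84, 79, 74, 69, 64]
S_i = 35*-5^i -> [35, -175, 875, -4375, 21875]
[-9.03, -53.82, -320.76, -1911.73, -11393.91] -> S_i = -9.03*5.96^i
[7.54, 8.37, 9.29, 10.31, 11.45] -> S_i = 7.54*1.11^i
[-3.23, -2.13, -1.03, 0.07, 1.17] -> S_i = -3.23 + 1.10*i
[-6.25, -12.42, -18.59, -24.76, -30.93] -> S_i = -6.25 + -6.17*i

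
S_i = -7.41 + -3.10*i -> [-7.41, -10.51, -13.61, -16.71, -19.81]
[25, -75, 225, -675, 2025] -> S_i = 25*-3^i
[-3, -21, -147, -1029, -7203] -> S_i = -3*7^i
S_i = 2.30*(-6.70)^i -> [2.3, -15.41, 103.25, -691.75, 4634.76]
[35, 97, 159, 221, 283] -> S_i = 35 + 62*i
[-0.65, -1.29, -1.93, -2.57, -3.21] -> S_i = -0.65 + -0.64*i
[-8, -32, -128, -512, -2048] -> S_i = -8*4^i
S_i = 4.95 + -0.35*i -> [4.95, 4.6, 4.25, 3.9, 3.55]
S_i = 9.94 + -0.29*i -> [9.94, 9.65, 9.36, 9.07, 8.78]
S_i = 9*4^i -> [9, 36, 144, 576, 2304]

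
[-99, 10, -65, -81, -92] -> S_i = Random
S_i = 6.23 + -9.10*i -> [6.23, -2.87, -11.97, -21.07, -30.17]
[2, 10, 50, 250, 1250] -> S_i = 2*5^i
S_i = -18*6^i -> [-18, -108, -648, -3888, -23328]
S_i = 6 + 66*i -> [6, 72, 138, 204, 270]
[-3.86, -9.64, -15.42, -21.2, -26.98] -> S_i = -3.86 + -5.78*i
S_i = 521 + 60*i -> [521, 581, 641, 701, 761]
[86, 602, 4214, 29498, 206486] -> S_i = 86*7^i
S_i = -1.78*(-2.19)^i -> [-1.78, 3.9, -8.54, 18.7, -40.94]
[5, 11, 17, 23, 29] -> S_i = 5 + 6*i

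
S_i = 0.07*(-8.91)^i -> [0.07, -0.62, 5.56, -49.51, 441.17]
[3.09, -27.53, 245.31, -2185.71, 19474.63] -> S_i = 3.09*(-8.91)^i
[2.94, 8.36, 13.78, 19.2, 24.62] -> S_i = 2.94 + 5.42*i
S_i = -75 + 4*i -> [-75, -71, -67, -63, -59]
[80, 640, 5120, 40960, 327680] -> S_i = 80*8^i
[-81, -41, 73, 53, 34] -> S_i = Random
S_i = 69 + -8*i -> [69, 61, 53, 45, 37]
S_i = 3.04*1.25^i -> [3.04, 3.8, 4.75, 5.94, 7.42]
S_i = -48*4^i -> [-48, -192, -768, -3072, -12288]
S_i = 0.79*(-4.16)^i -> [0.79, -3.29, 13.67, -56.87, 236.59]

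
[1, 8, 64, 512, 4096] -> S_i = 1*8^i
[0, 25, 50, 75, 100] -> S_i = 0 + 25*i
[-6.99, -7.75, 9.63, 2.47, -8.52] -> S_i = Random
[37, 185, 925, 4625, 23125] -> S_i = 37*5^i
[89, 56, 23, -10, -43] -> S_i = 89 + -33*i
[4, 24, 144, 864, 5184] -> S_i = 4*6^i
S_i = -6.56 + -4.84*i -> [-6.56, -11.4, -16.24, -21.08, -25.92]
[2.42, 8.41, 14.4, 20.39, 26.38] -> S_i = 2.42 + 5.99*i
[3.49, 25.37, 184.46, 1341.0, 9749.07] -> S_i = 3.49*7.27^i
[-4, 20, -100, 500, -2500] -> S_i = -4*-5^i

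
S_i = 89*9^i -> [89, 801, 7209, 64881, 583929]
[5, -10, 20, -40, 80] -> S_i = 5*-2^i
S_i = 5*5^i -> [5, 25, 125, 625, 3125]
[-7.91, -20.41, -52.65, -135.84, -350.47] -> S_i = -7.91*2.58^i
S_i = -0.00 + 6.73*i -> [0.0, 6.73, 13.46, 20.19, 26.92]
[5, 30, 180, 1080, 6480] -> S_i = 5*6^i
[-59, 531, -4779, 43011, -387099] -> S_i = -59*-9^i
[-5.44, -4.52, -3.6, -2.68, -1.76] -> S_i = -5.44 + 0.92*i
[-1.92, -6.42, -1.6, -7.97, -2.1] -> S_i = Random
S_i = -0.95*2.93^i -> [-0.95, -2.78, -8.16, -23.9, -70.02]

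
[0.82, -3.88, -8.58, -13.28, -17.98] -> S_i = 0.82 + -4.70*i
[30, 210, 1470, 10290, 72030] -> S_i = 30*7^i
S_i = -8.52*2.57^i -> [-8.52, -21.9, -56.27, -144.62, -371.68]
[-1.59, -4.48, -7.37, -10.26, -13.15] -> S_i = -1.59 + -2.89*i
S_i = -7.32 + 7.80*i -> [-7.32, 0.48, 8.28, 16.08, 23.88]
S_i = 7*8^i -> [7, 56, 448, 3584, 28672]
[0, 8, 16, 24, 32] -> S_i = 0 + 8*i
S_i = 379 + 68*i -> [379, 447, 515, 583, 651]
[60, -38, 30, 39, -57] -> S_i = Random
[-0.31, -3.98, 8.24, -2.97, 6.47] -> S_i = Random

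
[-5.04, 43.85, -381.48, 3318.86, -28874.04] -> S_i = -5.04*(-8.70)^i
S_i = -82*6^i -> [-82, -492, -2952, -17712, -106272]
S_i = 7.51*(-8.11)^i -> [7.51, -60.91, 493.95, -4005.92, 32488.03]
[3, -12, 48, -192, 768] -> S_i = 3*-4^i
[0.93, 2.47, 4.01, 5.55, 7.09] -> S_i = 0.93 + 1.54*i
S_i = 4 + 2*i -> [4, 6, 8, 10, 12]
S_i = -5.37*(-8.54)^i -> [-5.37, 45.86, -391.64, 3344.63, -28563.13]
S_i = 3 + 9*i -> [3, 12, 21, 30, 39]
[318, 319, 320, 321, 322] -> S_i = 318 + 1*i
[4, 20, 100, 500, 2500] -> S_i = 4*5^i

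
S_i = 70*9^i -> [70, 630, 5670, 51030, 459270]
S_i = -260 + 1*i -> [-260, -259, -258, -257, -256]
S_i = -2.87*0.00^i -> [-2.87, -0.0, -0.0, -0.0, -0.0]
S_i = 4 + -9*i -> [4, -5, -14, -23, -32]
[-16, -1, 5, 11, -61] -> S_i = Random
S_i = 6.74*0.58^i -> [6.74, 3.91, 2.27, 1.32, 0.76]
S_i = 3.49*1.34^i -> [3.49, 4.68, 6.27, 8.4, 11.25]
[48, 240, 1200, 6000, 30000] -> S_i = 48*5^i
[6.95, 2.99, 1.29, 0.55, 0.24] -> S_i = 6.95*0.43^i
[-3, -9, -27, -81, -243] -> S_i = -3*3^i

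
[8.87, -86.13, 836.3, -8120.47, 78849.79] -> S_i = 8.87*(-9.71)^i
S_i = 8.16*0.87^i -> [8.16, 7.1, 6.18, 5.37, 4.67]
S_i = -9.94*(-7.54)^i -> [-9.94, 74.95, -565.1, 4260.89, -32127.12]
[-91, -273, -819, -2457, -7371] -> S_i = -91*3^i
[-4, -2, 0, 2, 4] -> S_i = -4 + 2*i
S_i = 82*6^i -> [82, 492, 2952, 17712, 106272]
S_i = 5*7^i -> [5, 35, 245, 1715, 12005]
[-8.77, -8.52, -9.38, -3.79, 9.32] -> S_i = Random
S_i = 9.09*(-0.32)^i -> [9.09, -2.91, 0.93, -0.3, 0.1]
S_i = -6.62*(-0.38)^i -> [-6.62, 2.52, -0.96, 0.36, -0.14]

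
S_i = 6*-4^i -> [6, -24, 96, -384, 1536]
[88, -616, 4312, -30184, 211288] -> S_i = 88*-7^i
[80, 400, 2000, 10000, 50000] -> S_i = 80*5^i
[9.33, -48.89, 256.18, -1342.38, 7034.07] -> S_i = 9.33*(-5.24)^i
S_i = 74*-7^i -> [74, -518, 3626, -25382, 177674]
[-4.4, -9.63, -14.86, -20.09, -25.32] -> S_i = -4.40 + -5.23*i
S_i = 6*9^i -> [6, 54, 486, 4374, 39366]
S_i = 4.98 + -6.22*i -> [4.98, -1.24, -7.46, -13.68, -19.9]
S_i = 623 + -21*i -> [623, 602, 581, 560, 539]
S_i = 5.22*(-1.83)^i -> [5.22, -9.55, 17.48, -31.99, 58.54]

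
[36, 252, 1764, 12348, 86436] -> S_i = 36*7^i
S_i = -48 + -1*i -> [-48, -49, -50, -51, -52]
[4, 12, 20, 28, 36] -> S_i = 4 + 8*i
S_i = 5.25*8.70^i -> [5.25, 45.68, 397.37, 3457.14, 30077.12]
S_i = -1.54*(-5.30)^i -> [-1.54, 8.16, -43.26, 229.27, -1215.13]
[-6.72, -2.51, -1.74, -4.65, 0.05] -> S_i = Random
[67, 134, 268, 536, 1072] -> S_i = 67*2^i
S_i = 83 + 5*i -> [83, 88, 93, 98, 103]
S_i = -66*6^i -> [-66, -396, -2376, -14256, -85536]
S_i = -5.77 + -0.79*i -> [-5.77, -6.56, -7.35, -8.14, -8.93]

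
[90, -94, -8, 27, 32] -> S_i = Random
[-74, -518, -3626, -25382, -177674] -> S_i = -74*7^i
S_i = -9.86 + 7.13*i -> [-9.86, -2.73, 4.4, 11.53, 18.66]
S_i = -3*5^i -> [-3, -15, -75, -375, -1875]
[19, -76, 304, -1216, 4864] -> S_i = 19*-4^i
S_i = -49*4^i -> [-49, -196, -784, -3136, -12544]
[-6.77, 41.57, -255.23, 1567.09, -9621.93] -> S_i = -6.77*(-6.14)^i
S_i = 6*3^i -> [6, 18, 54, 162, 486]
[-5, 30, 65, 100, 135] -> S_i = -5 + 35*i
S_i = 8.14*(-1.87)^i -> [8.14, -15.22, 28.46, -53.23, 99.54]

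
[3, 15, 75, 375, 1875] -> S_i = 3*5^i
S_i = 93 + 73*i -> [93, 166, 239, 312, 385]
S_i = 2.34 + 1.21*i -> [2.34, 3.55, 4.76, 5.97, 7.18]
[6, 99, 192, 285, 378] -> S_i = 6 + 93*i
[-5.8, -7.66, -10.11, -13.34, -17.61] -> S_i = -5.80*1.32^i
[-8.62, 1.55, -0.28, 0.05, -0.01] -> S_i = -8.62*(-0.18)^i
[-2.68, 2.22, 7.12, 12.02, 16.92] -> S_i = -2.68 + 4.90*i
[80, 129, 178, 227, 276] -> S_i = 80 + 49*i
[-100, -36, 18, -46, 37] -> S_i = Random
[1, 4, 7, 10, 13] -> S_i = 1 + 3*i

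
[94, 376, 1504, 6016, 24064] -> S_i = 94*4^i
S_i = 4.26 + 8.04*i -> [4.26, 12.3, 20.34, 28.38, 36.42]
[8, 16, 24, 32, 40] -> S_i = 8 + 8*i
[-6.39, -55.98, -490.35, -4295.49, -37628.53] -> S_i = -6.39*8.76^i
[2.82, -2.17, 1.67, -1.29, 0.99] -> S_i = 2.82*(-0.77)^i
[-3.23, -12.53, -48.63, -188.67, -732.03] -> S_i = -3.23*3.88^i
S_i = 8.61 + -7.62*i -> [8.61, 0.99, -6.63, -14.25, -21.87]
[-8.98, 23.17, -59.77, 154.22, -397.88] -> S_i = -8.98*(-2.58)^i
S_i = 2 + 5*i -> [2, 7, 12, 17, 22]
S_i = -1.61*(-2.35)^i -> [-1.61, 3.78, -8.89, 20.89, -49.1]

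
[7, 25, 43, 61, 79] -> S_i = 7 + 18*i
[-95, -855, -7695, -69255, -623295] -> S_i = -95*9^i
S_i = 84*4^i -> [84, 336, 1344, 5376, 21504]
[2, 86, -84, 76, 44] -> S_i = Random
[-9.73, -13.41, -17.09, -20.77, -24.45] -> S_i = -9.73 + -3.68*i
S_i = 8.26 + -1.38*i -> [8.26, 6.88, 5.5, 4.12, 2.74]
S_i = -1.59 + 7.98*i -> [-1.59, 6.39, 14.37, 22.35, 30.33]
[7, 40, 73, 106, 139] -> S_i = 7 + 33*i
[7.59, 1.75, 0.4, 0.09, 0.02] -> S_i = 7.59*0.23^i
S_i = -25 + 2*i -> [-25, -23, -21, -19, -17]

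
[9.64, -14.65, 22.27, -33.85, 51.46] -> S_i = 9.64*(-1.52)^i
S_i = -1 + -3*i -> [-1, -4, -7, -10, -13]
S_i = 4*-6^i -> [4, -24, 144, -864, 5184]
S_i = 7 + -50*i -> [7, -43, -93, -143, -193]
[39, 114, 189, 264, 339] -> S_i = 39 + 75*i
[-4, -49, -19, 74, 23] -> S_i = Random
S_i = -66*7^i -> [-66, -462, -3234, -22638, -158466]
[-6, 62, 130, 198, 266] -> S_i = -6 + 68*i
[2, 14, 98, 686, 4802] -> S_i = 2*7^i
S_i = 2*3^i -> [2, 6, 18, 54, 162]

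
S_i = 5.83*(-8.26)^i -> [5.83, -48.16, 397.77, -3285.55, 27138.68]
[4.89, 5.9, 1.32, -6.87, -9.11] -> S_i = Random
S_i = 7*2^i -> [7, 14, 28, 56, 112]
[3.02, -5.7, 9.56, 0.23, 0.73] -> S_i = Random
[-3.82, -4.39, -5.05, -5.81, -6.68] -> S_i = -3.82*1.15^i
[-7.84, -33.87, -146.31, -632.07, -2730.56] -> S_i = -7.84*4.32^i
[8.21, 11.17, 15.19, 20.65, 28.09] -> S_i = 8.21*1.36^i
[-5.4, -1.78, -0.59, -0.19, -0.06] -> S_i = -5.40*0.33^i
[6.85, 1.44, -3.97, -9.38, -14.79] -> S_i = 6.85 + -5.41*i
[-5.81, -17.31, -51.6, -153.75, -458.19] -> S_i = -5.81*2.98^i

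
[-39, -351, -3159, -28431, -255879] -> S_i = -39*9^i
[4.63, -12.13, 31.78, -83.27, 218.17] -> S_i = 4.63*(-2.62)^i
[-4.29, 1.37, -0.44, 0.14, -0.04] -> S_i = -4.29*(-0.32)^i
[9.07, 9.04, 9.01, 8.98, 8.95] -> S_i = 9.07 + -0.03*i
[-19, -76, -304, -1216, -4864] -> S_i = -19*4^i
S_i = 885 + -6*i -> [885, 879, 873, 867, 861]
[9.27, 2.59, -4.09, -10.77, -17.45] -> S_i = 9.27 + -6.68*i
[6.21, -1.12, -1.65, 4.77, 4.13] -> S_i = Random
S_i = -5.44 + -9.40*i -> [-5.44, -14.84, -24.24, -33.64, -43.04]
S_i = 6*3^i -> [6, 18, 54, 162, 486]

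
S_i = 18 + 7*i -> [18, 25, 32, 39, 46]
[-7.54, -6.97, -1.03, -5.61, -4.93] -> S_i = Random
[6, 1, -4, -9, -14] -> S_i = 6 + -5*i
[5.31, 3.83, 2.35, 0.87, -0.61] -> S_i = 5.31 + -1.48*i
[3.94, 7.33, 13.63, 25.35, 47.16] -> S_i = 3.94*1.86^i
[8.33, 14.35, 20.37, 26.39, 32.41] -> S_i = 8.33 + 6.02*i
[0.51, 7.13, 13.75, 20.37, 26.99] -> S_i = 0.51 + 6.62*i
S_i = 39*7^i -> [39, 273, 1911, 13377, 93639]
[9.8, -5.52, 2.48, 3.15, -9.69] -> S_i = Random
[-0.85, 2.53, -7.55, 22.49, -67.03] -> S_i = -0.85*(-2.98)^i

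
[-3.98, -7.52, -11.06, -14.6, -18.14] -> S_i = -3.98 + -3.54*i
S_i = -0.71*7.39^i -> [-0.71, -5.25, -38.77, -286.54, -2117.56]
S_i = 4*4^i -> [4, 16, 64, 256, 1024]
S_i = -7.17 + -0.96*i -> [-7.17, -8.13, -9.09, -10.05, -11.01]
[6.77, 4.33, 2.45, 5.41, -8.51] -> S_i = Random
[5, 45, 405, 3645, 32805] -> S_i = 5*9^i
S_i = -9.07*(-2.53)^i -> [-9.07, 22.95, -58.06, 146.88, -371.61]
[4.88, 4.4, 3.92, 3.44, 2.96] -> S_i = 4.88 + -0.48*i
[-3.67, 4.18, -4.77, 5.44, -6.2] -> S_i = -3.67*(-1.14)^i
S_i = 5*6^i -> [5, 30, 180, 1080, 6480]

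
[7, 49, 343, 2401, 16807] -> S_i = 7*7^i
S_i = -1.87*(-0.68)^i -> [-1.87, 1.27, -0.86, 0.59, -0.4]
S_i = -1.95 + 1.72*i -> [-1.95, -0.23, 1.49, 3.21, 4.93]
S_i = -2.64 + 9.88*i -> [-2.64, 7.24, 17.12, 27.0, 36.88]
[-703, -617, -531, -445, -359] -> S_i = -703 + 86*i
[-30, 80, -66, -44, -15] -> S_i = Random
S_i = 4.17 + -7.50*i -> [4.17, -3.33, -10.83, -18.33, -25.83]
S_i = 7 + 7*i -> [7, 14, 21, 28, 35]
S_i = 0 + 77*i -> [0, 77, 154, 231, 308]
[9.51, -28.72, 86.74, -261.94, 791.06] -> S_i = 9.51*(-3.02)^i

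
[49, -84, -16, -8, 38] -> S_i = Random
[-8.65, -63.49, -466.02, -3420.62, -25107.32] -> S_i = -8.65*7.34^i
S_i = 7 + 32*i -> [7, 39, 71, 103, 135]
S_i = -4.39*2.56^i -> [-4.39, -11.24, -28.77, -73.65, -188.55]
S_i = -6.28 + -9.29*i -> [-6.28, -15.57, -24.86, -34.15, -43.44]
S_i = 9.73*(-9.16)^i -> [9.73, -89.13, 816.4, -7478.24, 68500.66]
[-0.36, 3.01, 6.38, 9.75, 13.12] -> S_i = -0.36 + 3.37*i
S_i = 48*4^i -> [48, 192, 768, 3072, 12288]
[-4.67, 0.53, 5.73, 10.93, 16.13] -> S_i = -4.67 + 5.20*i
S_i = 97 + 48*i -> [97, 145, 193, 241, 289]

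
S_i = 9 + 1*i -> [9, 10, 11, 12, 13]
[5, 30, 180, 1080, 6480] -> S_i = 5*6^i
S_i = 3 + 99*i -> [3, 102, 201, 300, 399]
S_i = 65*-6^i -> [65, -390, 2340, -14040, 84240]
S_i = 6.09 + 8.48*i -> [6.09, 14.57, 23.05, 31.53, 40.01]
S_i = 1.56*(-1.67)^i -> [1.56, -2.61, 4.35, -7.27, 12.13]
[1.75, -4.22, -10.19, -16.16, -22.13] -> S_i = 1.75 + -5.97*i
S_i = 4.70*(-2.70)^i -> [4.7, -12.69, 34.26, -92.51, 249.78]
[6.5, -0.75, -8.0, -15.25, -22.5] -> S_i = 6.50 + -7.25*i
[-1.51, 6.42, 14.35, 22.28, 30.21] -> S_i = -1.51 + 7.93*i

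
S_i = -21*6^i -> [-21, -126, -756, -4536, -27216]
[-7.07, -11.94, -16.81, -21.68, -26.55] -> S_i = -7.07 + -4.87*i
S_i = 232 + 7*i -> [232, 239, 246, 253, 260]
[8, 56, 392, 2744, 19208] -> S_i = 8*7^i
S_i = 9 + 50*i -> [9, 59, 109, 159, 209]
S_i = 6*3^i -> [6, 18, 54, 162, 486]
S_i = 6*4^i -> [6, 24, 96, 384, 1536]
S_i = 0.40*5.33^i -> [0.4, 2.13, 11.36, 60.57, 322.83]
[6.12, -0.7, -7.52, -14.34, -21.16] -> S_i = 6.12 + -6.82*i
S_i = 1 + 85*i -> [1, 86, 171, 256, 341]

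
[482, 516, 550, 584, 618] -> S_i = 482 + 34*i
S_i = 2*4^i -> [2, 8, 32, 128, 512]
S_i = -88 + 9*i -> [-88, -79, -70, -61, -52]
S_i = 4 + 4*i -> [4, 8, 12, 16, 20]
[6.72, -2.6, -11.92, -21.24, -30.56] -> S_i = 6.72 + -9.32*i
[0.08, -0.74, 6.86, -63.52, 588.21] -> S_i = 0.08*(-9.26)^i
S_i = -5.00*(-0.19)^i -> [-5.0, 0.95, -0.18, 0.03, -0.01]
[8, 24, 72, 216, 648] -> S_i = 8*3^i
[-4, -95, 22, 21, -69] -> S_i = Random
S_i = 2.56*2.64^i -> [2.56, 6.76, 17.84, 47.1, 124.35]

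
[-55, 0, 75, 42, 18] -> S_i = Random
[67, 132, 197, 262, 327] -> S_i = 67 + 65*i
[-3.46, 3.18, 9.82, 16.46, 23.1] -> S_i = -3.46 + 6.64*i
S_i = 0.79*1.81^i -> [0.79, 1.43, 2.59, 4.68, 8.48]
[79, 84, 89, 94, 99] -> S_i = 79 + 5*i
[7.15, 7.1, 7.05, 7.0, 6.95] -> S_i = 7.15 + -0.05*i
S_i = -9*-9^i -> [-9, 81, -729, 6561, -59049]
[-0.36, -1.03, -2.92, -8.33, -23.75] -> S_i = -0.36*2.85^i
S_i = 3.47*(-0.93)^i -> [3.47, -3.23, 3.0, -2.79, 2.6]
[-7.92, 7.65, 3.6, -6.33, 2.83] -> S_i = Random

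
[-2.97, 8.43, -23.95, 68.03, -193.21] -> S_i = -2.97*(-2.84)^i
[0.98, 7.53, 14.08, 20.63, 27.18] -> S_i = 0.98 + 6.55*i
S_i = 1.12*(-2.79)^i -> [1.12, -3.12, 8.72, -24.32, 67.86]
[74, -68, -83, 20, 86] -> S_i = Random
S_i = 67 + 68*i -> [67, 135, 203, 271, 339]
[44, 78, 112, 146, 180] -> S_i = 44 + 34*i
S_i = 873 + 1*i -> [873, 874, 875, 876, 877]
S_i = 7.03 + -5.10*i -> [7.03, 1.93, -3.17, -8.27, -13.37]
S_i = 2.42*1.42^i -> [2.42, 3.44, 4.88, 6.93, 9.84]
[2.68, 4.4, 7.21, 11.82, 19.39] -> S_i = 2.68*1.64^i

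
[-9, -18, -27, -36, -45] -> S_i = -9 + -9*i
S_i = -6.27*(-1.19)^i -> [-6.27, 7.46, -8.88, 10.57, -12.57]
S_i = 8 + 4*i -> [8, 12, 16, 20, 24]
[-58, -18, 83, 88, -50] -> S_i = Random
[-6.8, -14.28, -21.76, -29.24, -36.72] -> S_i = -6.80 + -7.48*i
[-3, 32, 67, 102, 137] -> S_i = -3 + 35*i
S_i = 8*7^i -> [8, 56, 392, 2744, 19208]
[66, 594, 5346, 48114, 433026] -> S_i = 66*9^i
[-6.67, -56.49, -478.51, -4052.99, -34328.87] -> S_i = -6.67*8.47^i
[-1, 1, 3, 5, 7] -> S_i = -1 + 2*i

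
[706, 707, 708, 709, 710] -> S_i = 706 + 1*i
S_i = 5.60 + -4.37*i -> [5.6, 1.23, -3.14, -7.51, -11.88]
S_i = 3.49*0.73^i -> [3.49, 2.55, 1.86, 1.36, 0.99]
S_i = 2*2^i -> [2, 4, 8, 16, 32]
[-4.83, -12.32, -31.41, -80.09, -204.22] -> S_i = -4.83*2.55^i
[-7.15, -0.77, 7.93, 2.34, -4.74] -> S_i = Random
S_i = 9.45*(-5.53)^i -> [9.45, -52.26, 288.99, -1598.11, 8837.56]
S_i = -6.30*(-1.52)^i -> [-6.3, 9.58, -14.56, 22.12, -33.63]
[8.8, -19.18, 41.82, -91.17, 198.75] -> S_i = 8.80*(-2.18)^i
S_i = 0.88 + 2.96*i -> [0.88, 3.84, 6.8, 9.76, 12.72]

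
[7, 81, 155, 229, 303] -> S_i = 7 + 74*i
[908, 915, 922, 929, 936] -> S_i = 908 + 7*i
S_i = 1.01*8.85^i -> [1.01, 8.94, 79.11, 700.09, 6195.76]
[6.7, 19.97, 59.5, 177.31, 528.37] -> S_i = 6.70*2.98^i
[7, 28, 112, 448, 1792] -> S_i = 7*4^i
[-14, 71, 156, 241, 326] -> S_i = -14 + 85*i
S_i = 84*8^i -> [84, 672, 5376, 43008, 344064]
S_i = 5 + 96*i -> [5, 101, 197, 293, 389]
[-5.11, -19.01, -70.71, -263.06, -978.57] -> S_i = -5.11*3.72^i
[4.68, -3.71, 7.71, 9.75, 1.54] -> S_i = Random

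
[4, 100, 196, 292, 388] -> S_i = 4 + 96*i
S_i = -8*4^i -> [-8, -32, -128, -512, -2048]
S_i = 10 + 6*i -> [10, 16, 22, 28, 34]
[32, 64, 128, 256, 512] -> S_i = 32*2^i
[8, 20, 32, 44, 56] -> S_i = 8 + 12*i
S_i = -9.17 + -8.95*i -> [-9.17, -18.12, -27.07, -36.02, -44.97]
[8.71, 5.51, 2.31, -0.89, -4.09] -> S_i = 8.71 + -3.20*i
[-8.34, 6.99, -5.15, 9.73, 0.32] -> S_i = Random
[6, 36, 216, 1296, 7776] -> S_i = 6*6^i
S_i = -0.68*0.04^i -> [-0.68, -0.03, -0.0, -0.0, -0.0]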